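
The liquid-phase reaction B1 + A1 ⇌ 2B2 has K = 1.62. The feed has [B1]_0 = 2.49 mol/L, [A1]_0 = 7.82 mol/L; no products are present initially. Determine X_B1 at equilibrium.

Let X = conversion of B1; extent ξ = 2.49·X mol/L.
Concentrations: [B1] = 2.49 − 2.49X; [A1] = 7.82 − 2.49X; [B2] = 4.98X.
K = [B2]^2 / ([B1] [A1]).
Setting equal to 1.62 and solving for X on (0,1) gives X = 0.621.

X = 0.621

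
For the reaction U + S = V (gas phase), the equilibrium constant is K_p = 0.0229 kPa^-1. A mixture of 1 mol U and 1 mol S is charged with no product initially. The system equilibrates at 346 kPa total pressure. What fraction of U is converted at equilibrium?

X = 0.665

Let X = conversion of U (basis 1 mol U); extent of reaction ξ = X.
Species balance: n_U = 1 − X; n_S = 1 − X; n_V = X.
Summing: n_T = 2 − X.
y_i = n_i/n_T, p_i = y_i·P. K_p = p_V / (p_U p_S).
Equating to 0.0229 kPa^-1 and solving on 0 < X < 1: X = 0.665.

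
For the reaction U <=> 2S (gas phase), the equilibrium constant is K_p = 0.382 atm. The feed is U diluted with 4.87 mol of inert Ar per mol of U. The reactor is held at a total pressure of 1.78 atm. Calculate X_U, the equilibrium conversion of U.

X = 0.437

Take 1 mol U as basis and let X be its fractional conversion, so ξ = X.
Mole table: n_U = 1 − X; n_S = 2X; n_I = 4.87 (inert).
Total moles n_T = 5.87 + X.
y_i = n_i/n_T, p_i = y_i·P. K_p = p_S^2 / (p_U).
Setting this equal to 0.382 atm and taking the physical root (0 < X < 1) gives X = 0.437.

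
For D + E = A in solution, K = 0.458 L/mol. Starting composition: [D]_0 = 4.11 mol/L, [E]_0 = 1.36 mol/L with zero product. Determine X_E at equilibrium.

Let X = conversion of E; extent ξ = 1.36·X mol/L.
Concentrations: [D] = 4.11 − 1.36X; [E] = 1.36 − 1.36X; [A] = 1.36X.
K = [A] / ([D] [E]).
Equating to 0.458 L/mol: the physical root is X = 0.601.

X = 0.601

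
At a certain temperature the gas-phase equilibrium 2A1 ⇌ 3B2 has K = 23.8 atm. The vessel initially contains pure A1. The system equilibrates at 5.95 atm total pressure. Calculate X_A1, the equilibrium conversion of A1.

Take 1 mol A1 as basis and let X be its fractional conversion, so ξ = 0.5X.
Species balance: n_A1 = 1 − X; n_B2 = 1.5X.
n_T = Σnᵢ = 1 + 0.5X.
y_i = n_i/n_T, p_i = y_i·P. K = p_B2^3 / (p_A1^2).
This yields a degree-3 equation in X; solving on (0,1), X = 0.614.

X = 0.614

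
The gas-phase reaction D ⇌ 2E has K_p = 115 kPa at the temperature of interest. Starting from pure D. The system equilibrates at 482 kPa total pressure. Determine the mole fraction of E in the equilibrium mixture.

Take 1 mol D as basis and let X be its fractional conversion, so ξ = X.
Mole table: n_D = 1 − X; n_E = 2X.
n_T = Σnᵢ = 1 + X.
Mole fractions y_i = n_i/n_T; K_p = p_E^2 / (p_D) with p_i = y_i·P.
Setting this equal to 115 kPa and taking the physical root (0 < X < 1) gives X = 0.237.
Then n_E = 0.475, n_T = 1.24, so y_E = 0.384.

y_E = 0.384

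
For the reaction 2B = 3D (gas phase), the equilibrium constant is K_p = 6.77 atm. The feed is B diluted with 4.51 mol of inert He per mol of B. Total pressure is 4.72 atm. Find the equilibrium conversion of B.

X = 0.660

Take 1 mol B as basis and let X be its fractional conversion, so ξ = 0.5X.
At extent ξ: n_B = 1 − X; n_D = 1.5X; n_I = 4.51 (inert).
n_T = Σnᵢ = 5.51 + 0.5X.
With p_i = (n_i/n_T)P, K_p = p_D^3 / (p_B^2).
Equating to 6.77 atm and solving on 0 < X < 1: X = 0.660.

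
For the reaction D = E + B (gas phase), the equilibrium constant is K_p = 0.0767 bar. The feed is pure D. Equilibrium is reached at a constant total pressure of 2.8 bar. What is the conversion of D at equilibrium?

Take 1 mol D as basis and let X be its fractional conversion, so ξ = X.
Moles: n_D = 1 − X; n_E = X; n_B = X.
n_T = Σnᵢ = 1 + X.
y_i = n_i/n_T, p_i = y_i·P. K_p = p_E p_B / (p_D).
This yields a degree-2 equation in X; solving on (0,1), X = 0.163.

X = 0.163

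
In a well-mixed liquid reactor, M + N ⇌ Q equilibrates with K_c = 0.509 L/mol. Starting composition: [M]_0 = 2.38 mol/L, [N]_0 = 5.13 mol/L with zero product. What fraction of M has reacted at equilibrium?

X = 0.646

Let X = conversion of M; extent ξ = 2.38·X mol/L.
Concentrations: [M] = 2.38 − 2.38X; [N] = 5.13 − 2.38X; [Q] = 2.38X.
K_c = [Q] / ([M] [N]).
Equating to 0.509 L/mol: the physical root is X = 0.646.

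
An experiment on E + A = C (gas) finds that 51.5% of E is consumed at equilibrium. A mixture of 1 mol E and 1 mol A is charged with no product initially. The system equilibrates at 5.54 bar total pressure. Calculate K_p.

Take 1 mol E as basis and let X be its fractional conversion, so ξ = X.
Mole table: n_E = 1 − X; n_A = 1 − X; n_C = X.
n_T = Σnᵢ = 2 − X.
At X = 0.515: n_E = 0.485, n_A = 0.485, n_C = 0.515, n_T = 1.48.
p_i = (n_i/n_T)·P. K_p = p_C / (p_E p_A) = 0.587 bar^-1.

K_p = 0.587 bar^-1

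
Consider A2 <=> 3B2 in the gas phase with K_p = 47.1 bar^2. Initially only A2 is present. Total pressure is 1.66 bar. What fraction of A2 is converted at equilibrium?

X = 0.863

Basis: 1 mol A2 initially; let X = conversion of A2. Extent ξ = X.
Mole table: n_A2 = 1 − X; n_B2 = 3X.
n_T = Σnᵢ = 1 + 2X.
y_i = n_i/n_T, p_i = y_i·P. K_p = p_B2^3 / (p_A2).
Setting this equal to 47.1 bar^2 and taking the physical root (0 < X < 1) gives X = 0.863.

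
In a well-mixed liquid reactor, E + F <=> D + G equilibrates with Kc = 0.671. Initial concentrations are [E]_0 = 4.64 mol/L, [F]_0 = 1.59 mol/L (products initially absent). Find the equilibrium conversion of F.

X = 0.686

Let X = conversion of F; extent ξ = 1.59·X mol/L.
Concentrations: [E] = 4.64 − 1.59X; [F] = 1.59 − 1.59X; [D] = 1.59X; [G] = 1.59X.
Kc = [D] [G] / ([E] [F]).
Setting equal to 0.671 and solving for X on (0,1) gives X = 0.686.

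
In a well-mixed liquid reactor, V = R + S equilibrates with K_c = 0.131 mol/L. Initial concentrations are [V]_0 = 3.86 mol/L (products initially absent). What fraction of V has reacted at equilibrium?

X = 0.168

Let X = conversion of V; extent ξ = 3.86·X mol/L.
Concentrations: [V] = 3.86 − 3.86X; [R] = 3.86X; [S] = 3.86X.
K_c = [R] [S] / ([V]).
Solving K_c = 0.131 for X ∈ (0,1): X = 0.168.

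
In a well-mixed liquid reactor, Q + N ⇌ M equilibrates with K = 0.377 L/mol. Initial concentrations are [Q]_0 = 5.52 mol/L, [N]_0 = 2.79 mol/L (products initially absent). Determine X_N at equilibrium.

Let X = conversion of N; extent ξ = 2.79·X mol/L.
Concentrations: [Q] = 5.52 − 2.79X; [N] = 2.79 − 2.79X; [M] = 2.79X.
K = [M] / ([Q] [N]).
This equals 0.377 at X = 0.593 (the root in 0 < X < 1).

X = 0.593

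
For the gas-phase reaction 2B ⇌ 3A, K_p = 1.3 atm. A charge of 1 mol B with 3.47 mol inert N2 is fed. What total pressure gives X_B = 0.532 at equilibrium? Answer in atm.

P = 2.65 atm

Let X = conversion of B (basis 1 mol B); extent of reaction ξ = 0.5X.
Moles: n_B = 1 − X; n_A = 1.5X; n_I = 3.47 (inert).
Total moles n_T = 4.47 + 0.5X.
K_p = p_A^3 / (p_B^2) with p_i = (n_i/n_T)·P.
At X = 0.532: the mole-fraction product g(X) = Π y_i^ν_i = 0.4899. Since K_p = g(X)·P^{1}, P = (K_p/g)^(1/1) = (1.3/0.4899)^(1/1) = 2.65 atm.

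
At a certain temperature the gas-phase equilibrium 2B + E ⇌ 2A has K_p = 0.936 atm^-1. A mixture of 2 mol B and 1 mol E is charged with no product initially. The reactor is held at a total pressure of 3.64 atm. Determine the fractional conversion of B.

Basis: 2 mol B initially; let X = conversion of B. Extent ξ = X.
Mole table: n_B = 2 − 2X; n_E = 1 − X; n_A = 2X.
Summing: n_T = 3 − X.
y_i = n_i/n_T, p_i = y_i·P. K_p = p_A^2 / (p_B^2 p_E).
Substituting and setting equal to 0.936 atm^-1 gives a polynomial in X; the root in (0,1) is X = 0.460.

X = 0.460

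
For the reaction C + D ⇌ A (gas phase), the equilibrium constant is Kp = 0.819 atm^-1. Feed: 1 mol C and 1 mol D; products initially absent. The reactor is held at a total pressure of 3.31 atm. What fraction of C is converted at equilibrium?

X = 0.481

Take 1 mol C as basis and let X be its fractional conversion, so ξ = X.
Moles: n_C = 1 − X; n_D = 1 − X; n_A = X.
n_T = Σnᵢ = 2 − X.
Mole fractions y_i = n_i/n_T; Kp = p_A / (p_C p_D) with p_i = y_i·P.
Equating to 0.819 atm^-1 and solving on 0 < X < 1: X = 0.481.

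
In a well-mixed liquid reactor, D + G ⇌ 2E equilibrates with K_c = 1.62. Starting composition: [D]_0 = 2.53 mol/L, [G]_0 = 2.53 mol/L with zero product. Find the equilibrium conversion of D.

Let X = conversion of D; extent ξ = 2.53·X mol/L.
Concentrations: [D] = 2.53 − 2.53X; [G] = 2.53 − 2.53X; [E] = 5.06X.
K_c = [E]^2 / ([D] [G]).
This equals 1.62 at X = 0.389 (the root in 0 < X < 1).

X = 0.389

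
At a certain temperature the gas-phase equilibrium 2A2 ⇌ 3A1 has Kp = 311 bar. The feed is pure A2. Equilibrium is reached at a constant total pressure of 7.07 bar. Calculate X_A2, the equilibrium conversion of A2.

X = 0.825

Let X = conversion of A2 (basis 1 mol A2); extent of reaction ξ = 0.5X.
Mole table: n_A2 = 1 − X; n_A1 = 1.5X.
Total moles n_T = 1 + 0.5X.
With p_i = (n_i/n_T)P, Kp = p_A1^3 / (p_A2^2).
This yields a degree-3 equation in X; solving on (0,1), X = 0.825.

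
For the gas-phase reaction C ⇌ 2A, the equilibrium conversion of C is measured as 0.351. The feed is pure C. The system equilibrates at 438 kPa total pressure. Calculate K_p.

K_p = 246 kPa

Basis: 1 mol C initially; let X = conversion of C. Extent ξ = X.
Moles: n_C = 1 − X; n_A = 2X.
n_T = Σnᵢ = 1 + X.
At X = 0.351: n_C = 0.649, n_A = 0.702, n_T = 1.35.
p_i = (n_i/n_T)·P. K_p = p_A^2 / (p_C) = 246 kPa.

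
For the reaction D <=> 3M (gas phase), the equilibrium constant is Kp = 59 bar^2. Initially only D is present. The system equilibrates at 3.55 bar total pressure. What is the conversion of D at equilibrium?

Basis: 1 mol D initially; let X = conversion of D. Extent ξ = X.
Mole table: n_D = 1 − X; n_M = 3X.
Summing: n_T = 1 + 2X.
Mole fractions y_i = n_i/n_T; Kp = p_M^3 / (p_D) with p_i = y_i·P.
Setting this equal to 59 bar^2 and taking the physical root (0 < X < 1) gives X = 0.677.

X = 0.677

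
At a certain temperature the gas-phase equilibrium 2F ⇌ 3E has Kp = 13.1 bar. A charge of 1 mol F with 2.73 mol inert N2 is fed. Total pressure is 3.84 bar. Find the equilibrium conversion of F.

Basis: 1 mol F initially; let X = conversion of F. Extent ξ = 0.5X.
Species balance: n_F = 1 − X; n_E = 1.5X; n_I = 2.73 (inert).
n_T = Σnᵢ = 3.73 + 0.5X.
With p_i = (n_i/n_T)P, Kp = p_E^3 / (p_F^2).
This yields a degree-3 equation in X; solving on (0,1), X = 0.707.

X = 0.707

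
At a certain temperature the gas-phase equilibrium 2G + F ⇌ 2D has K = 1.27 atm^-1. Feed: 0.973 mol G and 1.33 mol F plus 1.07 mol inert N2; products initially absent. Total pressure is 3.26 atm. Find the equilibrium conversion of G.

X = 0.544

Basis: 0.973 mol G initially; let X = conversion of G. Extent ξ = 0.486X.
Moles: n_G = 0.973 − 0.973X; n_F = 1.33 − 0.486X; n_D = 0.973X; n_I = 1.07 (inert).
Total moles n_T = 3.37 − 0.486X.
Mole fractions y_i = n_i/n_T; K = p_D^2 / (p_G^2 p_F) with p_i = y_i·P.
Equating to 1.27 atm^-1 and solving on 0 < X < 1: X = 0.544.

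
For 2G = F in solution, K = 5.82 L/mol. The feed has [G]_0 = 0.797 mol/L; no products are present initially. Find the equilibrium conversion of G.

X = 0.721

Let X = conversion of G; extent ξ = 0.797X/2 mol/L.
Concentrations: [G] = 0.797 − 0.797X; [F] = 0.399X.
K = [F] / ([G]^2).
This equals 5.82 at X = 0.721 (the root in 0 < X < 1).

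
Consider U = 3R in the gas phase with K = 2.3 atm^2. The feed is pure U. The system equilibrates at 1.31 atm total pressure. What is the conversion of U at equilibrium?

X = 0.462

Take 1 mol U as basis and let X be its fractional conversion, so ξ = X.
At extent ξ: n_U = 1 − X; n_R = 3X.
n_T = Σnᵢ = 1 + 2X.
Mole fractions y_i = n_i/n_T; K = p_R^3 / (p_U) with p_i = y_i·P.
Substituting and setting equal to 2.3 atm^2 gives a polynomial in X; the root in (0,1) is X = 0.462.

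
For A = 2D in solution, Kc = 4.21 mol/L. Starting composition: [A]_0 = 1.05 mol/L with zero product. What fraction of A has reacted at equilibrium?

Let X = conversion of A; extent ξ = 1.05·X mol/L.
Concentrations: [A] = 1.05 − 1.05X; [D] = 2.1X.
Kc = [D]^2 / ([A]).
Solving Kc = 4.21 for X ∈ (0,1): X = 0.618.

X = 0.618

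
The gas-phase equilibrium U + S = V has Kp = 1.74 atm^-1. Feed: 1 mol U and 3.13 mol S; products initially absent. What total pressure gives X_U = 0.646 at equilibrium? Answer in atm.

P = 1.47 atm

Let X = conversion of U (basis 1 mol U); extent of reaction ξ = X.
Moles: n_U = 1 − X; n_S = 3.13 − X; n_V = X.
Summing: n_T = 4.13 − X.
Kp = p_V / (p_U p_S) with p_i = (n_i/n_T)·P.
At X = 0.646: the mole-fraction product g(X) = Π y_i^ν_i = 2.56. Since Kp = g(X)·P^{-1}, P = (g/Kp)^(1/1) = (2.56/1.74)^(1/1) = 1.47 atm.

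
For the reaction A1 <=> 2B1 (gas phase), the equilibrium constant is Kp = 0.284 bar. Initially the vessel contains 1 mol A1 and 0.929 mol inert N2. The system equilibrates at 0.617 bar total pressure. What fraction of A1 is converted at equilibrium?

X = 0.401

Basis: 1 mol A1 initially; let X = conversion of A1. Extent ξ = X.
At extent ξ: n_A1 = 1 − X; n_B1 = 2X; n_I = 0.929 (inert).
Summing: n_T = 1.93 + X.
With p_i = (n_i/n_T)P, Kp = p_B1^2 / (p_A1).
Setting this equal to 0.284 bar and taking the physical root (0 < X < 1) gives X = 0.401.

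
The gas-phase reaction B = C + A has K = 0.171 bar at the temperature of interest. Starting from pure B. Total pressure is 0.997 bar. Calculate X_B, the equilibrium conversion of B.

X = 0.383

Take 1 mol B as basis and let X be its fractional conversion, so ξ = X.
At extent ξ: n_B = 1 − X; n_C = X; n_A = X.
n_T = Σnᵢ = 1 + X.
With p_i = (n_i/n_T)P, K = p_C p_A / (p_B).
Setting this equal to 0.171 bar and taking the physical root (0 < X < 1) gives X = 0.383.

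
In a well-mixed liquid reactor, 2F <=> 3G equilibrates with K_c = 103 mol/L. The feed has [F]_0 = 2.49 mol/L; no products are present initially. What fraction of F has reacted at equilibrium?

Let X = conversion of F; extent ξ = 2.49X/2 mol/L.
Concentrations: [F] = 2.49 − 2.49X; [G] = 3.74X.
K_c = [G]^3 / ([F]^2).
Setting equal to 103 and solving for X on (0,1) gives X = 0.797.

X = 0.797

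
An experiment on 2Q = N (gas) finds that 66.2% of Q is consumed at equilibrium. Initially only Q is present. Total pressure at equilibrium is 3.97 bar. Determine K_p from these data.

Let X = conversion of Q (basis 1 mol Q); extent of reaction ξ = 0.5X.
Moles: n_Q = 1 − X; n_N = 0.5X.
Total moles n_T = 1 − 0.5X.
At X = 0.662: n_Q = 0.338, n_N = 0.331, n_T = 0.669.
p_i = (n_i/n_T)·P. K_p = p_N / (p_Q^2) = 0.488 bar^-1.

K_p = 0.488 bar^-1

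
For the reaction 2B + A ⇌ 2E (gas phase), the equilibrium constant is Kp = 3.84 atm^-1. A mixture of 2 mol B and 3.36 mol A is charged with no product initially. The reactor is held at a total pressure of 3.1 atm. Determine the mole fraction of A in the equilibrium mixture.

y_A = 0.569

Basis: 2 mol B initially; let X = conversion of B. Extent ξ = X.
Mole table: n_B = 2 − 2X; n_A = 3.36 − X; n_E = 2X.
Summing: n_T = 5.36 − X.
y_i = n_i/n_T, p_i = y_i·P. Kp = p_E^2 / (p_B^2 p_A).
Setting this equal to 3.84 atm^-1 and taking the physical root (0 < X < 1) gives X = 0.722.
Then n_A = 2.64, n_T = 4.64, so y_A = 0.569.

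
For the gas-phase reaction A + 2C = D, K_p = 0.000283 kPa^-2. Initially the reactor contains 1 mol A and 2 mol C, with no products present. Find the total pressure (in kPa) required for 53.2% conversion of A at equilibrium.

P = 131 kPa

Let X = conversion of A (basis 1 mol A); extent of reaction ξ = X.
Moles: n_A = 1 − X; n_C = 2 − 2X; n_D = X.
n_T = Σnᵢ = 3 − 2X.
K_p = p_D / (p_A p_C^2) with p_i = (n_i/n_T)·P.
At X = 0.532: the mole-fraction product g(X) = Π y_i^ν_i = 4.863. Since K_p = g(X)·P^{-2}, P = (g/K_p)^(1/2) = (4.863/0.000283)^(1/2) = 131 kPa.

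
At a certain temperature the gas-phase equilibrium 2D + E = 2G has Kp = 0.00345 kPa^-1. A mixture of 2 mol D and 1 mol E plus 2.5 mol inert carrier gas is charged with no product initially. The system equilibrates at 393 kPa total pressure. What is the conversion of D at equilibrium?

X = 0.299

Basis: 2 mol D initially; let X = conversion of D. Extent ξ = X.
At extent ξ: n_D = 2 − 2X; n_E = 1 − X; n_G = 2X; n_I = 2.5 (inert).
Total moles n_T = 5.5 − X.
With p_i = (n_i/n_T)P, Kp = p_G^2 / (p_D^2 p_E).
Equating to 0.00345 kPa^-1 and solving on 0 < X < 1: X = 0.299.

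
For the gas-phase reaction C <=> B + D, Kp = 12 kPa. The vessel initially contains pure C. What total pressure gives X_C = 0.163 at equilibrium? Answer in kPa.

Basis: 1 mol C initially; let X = conversion of C. Extent ξ = X.
Mole table: n_C = 1 − X; n_B = X; n_D = X.
Total moles n_T = 1 + X.
Kp = p_B p_D / (p_C) with p_i = (n_i/n_T)·P.
At X = 0.163: the mole-fraction product g(X) = Π y_i^ν_i = 0.02729. Since Kp = g(X)·P^{1}, P = (Kp/g)^(1/1) = (12/0.02729)^(1/1) = 440 kPa.

P = 440 kPa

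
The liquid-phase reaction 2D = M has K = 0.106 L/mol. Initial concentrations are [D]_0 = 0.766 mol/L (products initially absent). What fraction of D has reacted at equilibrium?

X = 0.124

Let X = conversion of D; extent ξ = 0.766X/2 mol/L.
Concentrations: [D] = 0.766 − 0.766X; [M] = 0.383X.
K = [M] / ([D]^2).
Equating to 0.106 L/mol: the physical root is X = 0.124.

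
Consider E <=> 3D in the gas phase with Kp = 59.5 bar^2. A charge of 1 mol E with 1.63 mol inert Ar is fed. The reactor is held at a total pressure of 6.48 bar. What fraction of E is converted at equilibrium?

X = 0.655

Basis: 1 mol E initially; let X = conversion of E. Extent ξ = X.
Species balance: n_E = 1 − X; n_D = 3X; n_I = 1.63 (inert).
Total moles n_T = 2.63 + 2X.
With p_i = (n_i/n_T)P, Kp = p_D^3 / (p_E).
This yields a degree-3 equation in X; solving on (0,1), X = 0.655.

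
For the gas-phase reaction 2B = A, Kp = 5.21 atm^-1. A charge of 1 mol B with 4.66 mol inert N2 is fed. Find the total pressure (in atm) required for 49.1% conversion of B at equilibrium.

P = 0.985 atm

Basis: 1 mol B initially; let X = conversion of B. Extent ξ = 0.5X.
At extent ξ: n_B = 1 − X; n_A = 0.5X; n_I = 4.66 (inert).
Summing: n_T = 5.66 − 0.5X.
Kp = p_A / (p_B^2) with p_i = (n_i/n_T)·P.
At X = 0.491: the mole-fraction product g(X) = Π y_i^ν_i = 5.131. Since Kp = g(X)·P^{-1}, P = (g/Kp)^(1/1) = (5.131/5.21)^(1/1) = 0.985 atm.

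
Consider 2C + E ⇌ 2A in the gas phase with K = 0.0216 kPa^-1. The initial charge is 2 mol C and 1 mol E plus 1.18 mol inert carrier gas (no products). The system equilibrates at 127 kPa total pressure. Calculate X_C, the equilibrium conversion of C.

X = 0.398

Let X = conversion of C (basis 2 mol C); extent of reaction ξ = X.
At extent ξ: n_C = 2 − 2X; n_E = 1 − X; n_A = 2X; n_I = 1.18 (inert).
n_T = Σnᵢ = 4.18 − X.
With p_i = (n_i/n_T)P, K = p_A^2 / (p_C^2 p_E).
This yields a degree-3 equation in X; solving on (0,1), X = 0.398.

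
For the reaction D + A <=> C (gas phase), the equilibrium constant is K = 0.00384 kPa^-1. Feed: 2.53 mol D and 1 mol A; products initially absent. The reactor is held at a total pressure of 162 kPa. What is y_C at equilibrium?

y_C = 0.093

Take 1 mol A as basis and let X be its fractional conversion, so ξ = X.
Moles: n_D = 2.53 − X; n_A = 1 − X; n_C = X.
Total moles n_T = 3.53 − X.
With p_i = (n_i/n_T)P, K = p_C / (p_D p_A).
Setting this equal to 0.00384 kPa^-1 and taking the physical root (0 < X < 1) gives X = 0.300.
Then n_C = 0.3, n_T = 3.23, so y_C = 0.093.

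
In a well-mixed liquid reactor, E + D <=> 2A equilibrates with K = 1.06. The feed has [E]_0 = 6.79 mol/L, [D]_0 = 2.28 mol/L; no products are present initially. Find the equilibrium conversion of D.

Let X = conversion of D; extent ξ = 2.28·X mol/L.
Concentrations: [E] = 6.79 − 2.28X; [D] = 2.28 − 2.28X; [A] = 4.56X.
K = [A]^2 / ([E] [D]).
Solving K = 1.06 for X ∈ (0,1): X = 0.543.

X = 0.543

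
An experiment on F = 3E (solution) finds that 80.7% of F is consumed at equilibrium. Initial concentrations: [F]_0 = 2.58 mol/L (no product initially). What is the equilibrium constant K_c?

K_c = 489 (mol/L)^2

Let X = conversion of F.
Concentrations: [F] = 2.58 − 2.58X; [E] = 7.74X.
At X = 0.807: [F] = 0.498, [E] = 6.25.
K_c = [E]^3 / ([F]) = 489 (mol/L)^2.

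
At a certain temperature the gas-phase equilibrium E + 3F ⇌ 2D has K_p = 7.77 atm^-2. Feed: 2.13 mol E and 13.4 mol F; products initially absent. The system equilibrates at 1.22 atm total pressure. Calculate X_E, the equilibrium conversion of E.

X = 0.851

Let X = conversion of E (basis 2.13 mol E); extent of reaction ξ = 2.13X.
At extent ξ: n_E = 2.13 − 2.13X; n_F = 13.4 − 6.39X; n_D = 4.26X.
Total moles n_T = 15.5 − 4.26X.
y_i = n_i/n_T, p_i = y_i·P. K_p = p_D^2 / (p_E p_F^3).
Substituting and setting equal to 7.77 atm^-2 gives a polynomial in X; the root in (0,1) is X = 0.851.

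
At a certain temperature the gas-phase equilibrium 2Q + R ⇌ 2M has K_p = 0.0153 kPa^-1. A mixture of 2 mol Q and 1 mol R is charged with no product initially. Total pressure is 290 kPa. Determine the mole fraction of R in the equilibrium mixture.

Take 2 mol Q as basis and let X be its fractional conversion, so ξ = X.
Species balance: n_Q = 2 − 2X; n_R = 1 − X; n_M = 2X.
Summing: n_T = 3 − X.
With p_i = (n_i/n_T)P, K_p = p_M^2 / (p_Q^2 p_R).
Substituting and setting equal to 0.0153 kPa^-1 gives a polynomial in X; the root in (0,1) is X = 0.488.
Then n_R = 0.512, n_T = 2.51, so y_R = 0.204.

y_R = 0.204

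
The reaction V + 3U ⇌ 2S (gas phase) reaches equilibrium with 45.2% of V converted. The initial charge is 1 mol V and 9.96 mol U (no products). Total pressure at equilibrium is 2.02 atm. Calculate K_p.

Take 1 mol V as basis and let X be its fractional conversion, so ξ = X.
Species balance: n_V = 1 − X; n_U = 9.96 − 3X; n_S = 2X.
n_T = Σnᵢ = 11 − 2X.
At X = 0.452: n_V = 0.548, n_U = 8.6, n_S = 0.904, n_T = 10.1.
p_i = (n_i/n_T)·P. K_p = p_S^2 / (p_V p_U^3) = 0.058 atm^-2.

K_p = 0.058 atm^-2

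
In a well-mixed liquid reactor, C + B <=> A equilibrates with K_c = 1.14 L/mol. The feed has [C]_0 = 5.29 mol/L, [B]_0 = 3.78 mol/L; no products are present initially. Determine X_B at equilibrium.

X = 0.740

Let X = conversion of B; extent ξ = 3.78·X mol/L.
Concentrations: [C] = 5.29 − 3.78X; [B] = 3.78 − 3.78X; [A] = 3.78X.
K_c = [A] / ([C] [B]).
Solving K_c = 1.14 for X ∈ (0,1): X = 0.740.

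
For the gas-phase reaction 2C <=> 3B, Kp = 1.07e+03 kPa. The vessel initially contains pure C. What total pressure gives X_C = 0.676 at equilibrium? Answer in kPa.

P = 144 kPa

Basis: 1 mol C initially; let X = conversion of C. Extent ξ = 0.5X.
Species balance: n_C = 1 − X; n_B = 1.5X.
n_T = Σnᵢ = 1 + 0.5X.
Kp = p_B^3 / (p_C^2) with p_i = (n_i/n_T)·P.
At X = 0.676: the mole-fraction product g(X) = Π y_i^ν_i = 7.423. Since Kp = g(X)·P^{1}, P = (Kp/g)^(1/1) = (1.07e+03/7.423)^(1/1) = 144 kPa.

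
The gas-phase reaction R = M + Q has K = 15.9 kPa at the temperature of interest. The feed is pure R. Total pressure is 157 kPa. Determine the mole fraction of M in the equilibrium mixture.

y_M = 0.233

Take 1 mol R as basis and let X be its fractional conversion, so ξ = X.
Species balance: n_R = 1 − X; n_M = X; n_Q = X.
n_T = Σnᵢ = 1 + X.
y_i = n_i/n_T, p_i = y_i·P. K = p_M p_Q / (p_R).
Setting this equal to 15.9 kPa and taking the physical root (0 < X < 1) gives X = 0.303.
Then n_M = 0.303, n_T = 1.3, so y_M = 0.233.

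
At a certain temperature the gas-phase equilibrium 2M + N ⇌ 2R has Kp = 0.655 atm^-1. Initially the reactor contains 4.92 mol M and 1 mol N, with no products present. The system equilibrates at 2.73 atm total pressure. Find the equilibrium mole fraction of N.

y_N = 0.069

Take 1 mol N as basis and let X be its fractional conversion, so ξ = X.
Mole table: n_M = 4.92 − 2X; n_N = 1 − X; n_R = 2X.
n_T = Σnᵢ = 5.92 − X.
Mole fractions y_i = n_i/n_T; Kp = p_R^2 / (p_M^2 p_N) with p_i = y_i·P.
This yields a degree-3 equation in X; solving on (0,1), X = 0.638.
Then n_N = 0.362, n_T = 5.28, so y_N = 0.069.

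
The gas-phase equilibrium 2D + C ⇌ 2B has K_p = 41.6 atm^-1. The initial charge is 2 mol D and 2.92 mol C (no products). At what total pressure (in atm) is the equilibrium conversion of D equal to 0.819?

P = 0.961 atm

Take 2 mol D as basis and let X be its fractional conversion, so ξ = X.
Species balance: n_D = 2 − 2X; n_C = 2.92 − X; n_B = 2X.
Total moles n_T = 4.92 − X.
K_p = p_B^2 / (p_D^2 p_C) with p_i = (n_i/n_T)·P.
At X = 0.819: the mole-fraction product g(X) = Π y_i^ν_i = 39.96. Since K_p = g(X)·P^{-1}, P = (g/K_p)^(1/1) = (39.96/41.6)^(1/1) = 0.961 atm.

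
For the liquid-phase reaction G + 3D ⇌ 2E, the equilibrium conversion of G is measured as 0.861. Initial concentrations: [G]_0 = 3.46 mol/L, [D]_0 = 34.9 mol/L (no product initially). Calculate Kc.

Let X = conversion of G.
Concentrations: [G] = 3.46 − 3.46X; [D] = 34.9 − 10.4X; [E] = 6.92X.
At X = 0.861: [G] = 0.481, [D] = 26, [E] = 5.96.
Kc = [E]^2 / ([G] [D]^3) = 0.00422 (mol/L)^-2.

Kc = 0.00422 (mol/L)^-2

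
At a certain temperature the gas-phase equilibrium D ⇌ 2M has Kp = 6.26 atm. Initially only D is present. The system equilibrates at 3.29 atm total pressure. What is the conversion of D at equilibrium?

Basis: 1 mol D initially; let X = conversion of D. Extent ξ = X.
Species balance: n_D = 1 − X; n_M = 2X.
Summing: n_T = 1 + X.
Mole fractions y_i = n_i/n_T; Kp = p_M^2 / (p_D) with p_i = y_i·P.
Substituting and setting equal to 6.26 atm gives a polynomial in X; the root in (0,1) is X = 0.568.

X = 0.568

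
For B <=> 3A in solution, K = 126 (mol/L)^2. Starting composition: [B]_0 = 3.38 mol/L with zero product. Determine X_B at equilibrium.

Let X = conversion of B; extent ξ = 3.38·X mol/L.
Concentrations: [B] = 3.38 − 3.38X; [A] = 10.1X.
K = [A]^3 / ([B]).
Setting equal to 126 and solving for X on (0,1) gives X = 0.563.

X = 0.563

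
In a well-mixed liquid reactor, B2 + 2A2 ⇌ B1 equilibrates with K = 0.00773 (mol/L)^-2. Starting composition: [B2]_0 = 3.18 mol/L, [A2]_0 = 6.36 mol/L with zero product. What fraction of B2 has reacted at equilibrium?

Let X = conversion of B2; extent ξ = 3.18·X mol/L.
Concentrations: [B2] = 3.18 − 3.18X; [A2] = 6.36 − 6.36X; [B1] = 3.18X.
K = [B1] / ([B2] [A2]^2).
Equating to 0.00773 (mol/L)^-2: the physical root is X = 0.175.

X = 0.175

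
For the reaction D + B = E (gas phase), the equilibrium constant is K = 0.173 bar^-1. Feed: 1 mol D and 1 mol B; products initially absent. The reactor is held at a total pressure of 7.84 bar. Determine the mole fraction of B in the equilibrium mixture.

Let X = conversion of D (basis 1 mol D); extent of reaction ξ = X.
At extent ξ: n_D = 1 − X; n_B = 1 − X; n_E = X.
Total moles n_T = 2 − X.
Mole fractions y_i = n_i/n_T; K = p_E / (p_D p_B) with p_i = y_i·P.
Equating to 0.173 bar^-1 and solving on 0 < X < 1: X = 0.349.
Then n_B = 0.651, n_T = 1.65, so y_B = 0.394.

y_B = 0.394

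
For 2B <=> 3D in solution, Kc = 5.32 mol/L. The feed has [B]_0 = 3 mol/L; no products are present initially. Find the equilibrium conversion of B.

X = 0.505

Let X = conversion of B; extent ξ = 3X/2 mol/L.
Concentrations: [B] = 3 − 3X; [D] = 4.5X.
Kc = [D]^3 / ([B]^2).
Setting equal to 5.32 and solving for X on (0,1) gives X = 0.505.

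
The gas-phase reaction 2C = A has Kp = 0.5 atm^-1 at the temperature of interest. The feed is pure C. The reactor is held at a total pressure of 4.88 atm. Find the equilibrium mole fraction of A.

Take 1 mol C as basis and let X be its fractional conversion, so ξ = 0.5X.
Species balance: n_C = 1 − X; n_A = 0.5X.
Summing: n_T = 1 − 0.5X.
Mole fractions y_i = n_i/n_T; Kp = p_A / (p_C^2) with p_i = y_i·P.
Substituting and setting equal to 0.5 atm^-1 gives a polynomial in X; the root in (0,1) is X = 0.695.
Then n_A = 0.348, n_T = 0.652, so y_A = 0.533.

y_A = 0.533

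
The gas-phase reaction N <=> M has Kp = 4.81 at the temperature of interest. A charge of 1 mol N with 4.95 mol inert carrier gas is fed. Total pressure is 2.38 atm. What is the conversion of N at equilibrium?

Basis: 1 mol N initially; let X = conversion of N. Extent ξ = X.
Mole table: n_N = 1 − X; n_M = X; n_I = 4.95 (inert).
Total moles n_T = 5.95 (Δν = 0, constant).
Mole fractions y_i = n_i/n_T; Kp = p_M / (p_N) with p_i = y_i·P.
Setting this equal to 4.81 and taking the physical root (0 < X < 1) gives X = 0.828.

X = 0.828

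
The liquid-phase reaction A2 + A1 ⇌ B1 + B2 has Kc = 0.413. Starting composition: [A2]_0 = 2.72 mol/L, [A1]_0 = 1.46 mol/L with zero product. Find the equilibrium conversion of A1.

X = 0.518

Let X = conversion of A1; extent ξ = 1.46·X mol/L.
Concentrations: [A2] = 2.72 − 1.46X; [A1] = 1.46 − 1.46X; [B1] = 1.46X; [B2] = 1.46X.
Kc = [B1] [B2] / ([A2] [A1]).
Setting equal to 0.413 and solving for X on (0,1) gives X = 0.518.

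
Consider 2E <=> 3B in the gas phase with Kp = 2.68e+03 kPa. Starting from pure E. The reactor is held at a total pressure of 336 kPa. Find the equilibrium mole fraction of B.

Take 1 mol E as basis and let X be its fractional conversion, so ξ = 0.5X.
At extent ξ: n_E = 1 − X; n_B = 1.5X.
Total moles n_T = 1 + 0.5X.
y_i = n_i/n_T, p_i = y_i·P. Kp = p_B^3 / (p_E^2).
This yields a degree-3 equation in X; solving on (0,1), X = 0.683.
Then n_B = 1.02, n_T = 1.34, so y_B = 0.764.

y_B = 0.764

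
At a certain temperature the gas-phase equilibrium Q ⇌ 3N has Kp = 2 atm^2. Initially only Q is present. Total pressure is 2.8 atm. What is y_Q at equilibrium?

y_Q = 0.497

Take 1 mol Q as basis and let X be its fractional conversion, so ξ = X.
Moles: n_Q = 1 − X; n_N = 3X.
Summing: n_T = 1 + 2X.
With p_i = (n_i/n_T)P, Kp = p_N^3 / (p_Q).
Substituting and setting equal to 2 atm^2 gives a polynomial in X; the root in (0,1) is X = 0.252.
Then n_Q = 0.748, n_T = 1.5, so y_Q = 0.497.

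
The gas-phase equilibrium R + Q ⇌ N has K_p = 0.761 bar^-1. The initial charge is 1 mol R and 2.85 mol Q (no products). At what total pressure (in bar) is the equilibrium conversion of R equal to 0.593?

Let X = conversion of R (basis 1 mol R); extent of reaction ξ = X.
Species balance: n_R = 1 − X; n_Q = 2.85 − X; n_N = X.
Total moles n_T = 3.85 − X.
K_p = p_N / (p_R p_Q) with p_i = (n_i/n_T)·P.
At X = 0.593: the mole-fraction product g(X) = Π y_i^ν_i = 2.103. Since K_p = g(X)·P^{-1}, P = (g/K_p)^(1/1) = (2.103/0.761)^(1/1) = 2.76 bar.

P = 2.76 bar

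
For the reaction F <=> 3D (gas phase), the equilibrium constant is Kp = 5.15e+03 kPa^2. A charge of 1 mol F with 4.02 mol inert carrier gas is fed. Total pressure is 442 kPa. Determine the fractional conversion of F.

Take 1 mol F as basis and let X be its fractional conversion, so ξ = X.
Moles: n_F = 1 − X; n_D = 3X; n_I = 4.02 (inert).
Total moles n_T = 5.02 + 2X.
y_i = n_i/n_T, p_i = y_i·P. Kp = p_D^3 / (p_F).
Substituting and setting equal to 5.15e+03 kPa^2 gives a polynomial in X; the root in (0,1) is X = 0.280.

X = 0.280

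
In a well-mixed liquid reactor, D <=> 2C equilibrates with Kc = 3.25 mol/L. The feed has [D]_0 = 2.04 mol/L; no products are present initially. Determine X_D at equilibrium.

X = 0.463

Let X = conversion of D; extent ξ = 2.04·X mol/L.
Concentrations: [D] = 2.04 − 2.04X; [C] = 4.08X.
Kc = [C]^2 / ([D]).
Setting equal to 3.25 and solving for X on (0,1) gives X = 0.463.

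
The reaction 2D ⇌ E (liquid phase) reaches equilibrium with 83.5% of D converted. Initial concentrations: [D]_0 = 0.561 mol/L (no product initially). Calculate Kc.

Let X = conversion of D.
Concentrations: [D] = 0.561 − 0.561X; [E] = 0.281X.
At X = 0.835: [D] = 0.0926, [E] = 0.234.
Kc = [E] / ([D]^2) = 27.3 L/mol.

Kc = 27.3 L/mol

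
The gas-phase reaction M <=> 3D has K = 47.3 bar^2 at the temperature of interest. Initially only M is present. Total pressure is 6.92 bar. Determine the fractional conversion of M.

Basis: 1 mol M initially; let X = conversion of M. Extent ξ = X.
Mole table: n_M = 1 − X; n_D = 3X.
Summing: n_T = 1 + 2X.
With p_i = (n_i/n_T)P, K = p_D^3 / (p_M).
Substituting and setting equal to 47.3 bar^2 gives a polynomial in X; the root in (0,1) is X = 0.415.

X = 0.415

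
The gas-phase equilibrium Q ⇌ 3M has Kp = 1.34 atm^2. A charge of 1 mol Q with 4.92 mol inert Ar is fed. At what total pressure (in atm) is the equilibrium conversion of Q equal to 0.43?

Take 1 mol Q as basis and let X be its fractional conversion, so ξ = X.
At extent ξ: n_Q = 1 − X; n_M = 3X; n_I = 4.92 (inert).
Summing: n_T = 5.92 + 2X.
Kp = p_M^3 / (p_Q) with p_i = (n_i/n_T)·P.
At X = 0.43: the mole-fraction product g(X) = Π y_i^ν_i = 0.08193. Since Kp = g(X)·P^{2}, P = (Kp/g)^(1/2) = (1.34/0.08193)^(1/2) = 4.04 atm.

P = 4.04 atm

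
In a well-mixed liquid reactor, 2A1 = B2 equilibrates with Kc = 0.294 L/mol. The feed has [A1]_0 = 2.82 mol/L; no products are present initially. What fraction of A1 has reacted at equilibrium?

X = 0.468

Let X = conversion of A1; extent ξ = 2.82X/2 mol/L.
Concentrations: [A1] = 2.82 − 2.82X; [B2] = 1.41X.
Kc = [B2] / ([A1]^2).
Solving Kc = 0.294 for X ∈ (0,1): X = 0.468.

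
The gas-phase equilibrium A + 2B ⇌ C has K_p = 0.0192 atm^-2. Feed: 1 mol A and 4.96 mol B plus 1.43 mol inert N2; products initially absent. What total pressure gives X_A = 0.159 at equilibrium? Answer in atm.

Take 1 mol A as basis and let X be its fractional conversion, so ξ = X.
Species balance: n_A = 1 − X; n_B = 4.96 − 2X; n_C = X; n_I = 1.43 (inert).
Summing: n_T = 7.39 − 2X.
K_p = p_C / (p_A p_B^2) with p_i = (n_i/n_T)·P.
At X = 0.159: the mole-fraction product g(X) = Π y_i^ν_i = 0.4388. Since K_p = g(X)·P^{-2}, P = (g/K_p)^(1/2) = (0.4388/0.0192)^(1/2) = 4.78 atm.

P = 4.78 atm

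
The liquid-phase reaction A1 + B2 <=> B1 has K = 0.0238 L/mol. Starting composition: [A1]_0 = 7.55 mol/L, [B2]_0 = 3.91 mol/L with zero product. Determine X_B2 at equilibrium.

Let X = conversion of B2; extent ξ = 3.91·X mol/L.
Concentrations: [A1] = 7.55 − 3.91X; [B2] = 3.91 − 3.91X; [B1] = 3.91X.
K = [B1] / ([A1] [B2]).
Equating to 0.0238 L/mol: the physical root is X = 0.143.

X = 0.143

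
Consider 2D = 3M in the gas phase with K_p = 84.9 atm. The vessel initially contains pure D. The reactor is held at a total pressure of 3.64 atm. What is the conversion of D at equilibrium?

X = 0.778

Let X = conversion of D (basis 1 mol D); extent of reaction ξ = 0.5X.
At extent ξ: n_D = 1 − X; n_M = 1.5X.
n_T = Σnᵢ = 1 + 0.5X.
Mole fractions y_i = n_i/n_T; K_p = p_M^3 / (p_D^2) with p_i = y_i·P.
This yields a degree-3 equation in X; solving on (0,1), X = 0.778.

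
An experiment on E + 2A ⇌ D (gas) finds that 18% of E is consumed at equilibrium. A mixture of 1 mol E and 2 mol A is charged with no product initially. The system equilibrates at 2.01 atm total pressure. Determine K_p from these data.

Basis: 1 mol E initially; let X = conversion of E. Extent ξ = X.
Moles: n_E = 1 − X; n_A = 2 − 2X; n_D = X.
Total moles n_T = 3 − 2X.
At X = 0.18: n_E = 0.82, n_A = 1.64, n_D = 0.18, n_T = 2.64.
p_i = (n_i/n_T)·P. K_p = p_D / (p_E p_A^2) = 0.141 atm^-2.

K_p = 0.141 atm^-2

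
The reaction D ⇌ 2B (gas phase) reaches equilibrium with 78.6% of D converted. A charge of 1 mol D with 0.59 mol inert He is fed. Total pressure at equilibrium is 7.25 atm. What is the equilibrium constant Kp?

Kp = 35.2 atm

Take 1 mol D as basis and let X be its fractional conversion, so ξ = X.
At extent ξ: n_D = 1 − X; n_B = 2X; n_I = 0.59 (inert).
Total moles n_T = 1.59 + X.
At X = 0.786: n_D = 0.214, n_B = 1.57, n_T = 2.38.
p_i = (n_i/n_T)·P. Kp = p_B^2 / (p_D) = 35.2 atm.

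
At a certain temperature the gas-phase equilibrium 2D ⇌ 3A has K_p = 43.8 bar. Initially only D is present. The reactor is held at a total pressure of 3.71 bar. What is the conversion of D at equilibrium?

X = 0.720

Take 1 mol D as basis and let X be its fractional conversion, so ξ = 0.5X.
Moles: n_D = 1 − X; n_A = 1.5X.
n_T = Σnᵢ = 1 + 0.5X.
Mole fractions y_i = n_i/n_T; K_p = p_A^3 / (p_D^2) with p_i = y_i·P.
Equating to 43.8 bar and solving on 0 < X < 1: X = 0.720.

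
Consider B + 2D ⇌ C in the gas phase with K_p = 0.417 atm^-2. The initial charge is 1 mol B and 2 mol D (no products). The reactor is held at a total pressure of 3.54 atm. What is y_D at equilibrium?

Take 1 mol B as basis and let X be its fractional conversion, so ξ = X.
Moles: n_B = 1 − X; n_D = 2 − 2X; n_C = X.
Summing: n_T = 3 − 2X.
y_i = n_i/n_T, p_i = y_i·P. K_p = p_C / (p_B p_D^2).
Equating to 0.417 atm^-2 and solving on 0 < X < 1: X = 0.543.
Then n_D = 0.913, n_T = 1.91, so y_D = 0.477.

y_D = 0.477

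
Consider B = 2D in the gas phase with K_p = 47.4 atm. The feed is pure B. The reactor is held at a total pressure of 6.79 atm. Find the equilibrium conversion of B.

X = 0.797

Take 1 mol B as basis and let X be its fractional conversion, so ξ = X.
Mole table: n_B = 1 − X; n_D = 2X.
n_T = Σnᵢ = 1 + X.
y_i = n_i/n_T, p_i = y_i·P. K_p = p_D^2 / (p_B).
This yields a degree-2 equation in X; solving on (0,1), X = 0.797.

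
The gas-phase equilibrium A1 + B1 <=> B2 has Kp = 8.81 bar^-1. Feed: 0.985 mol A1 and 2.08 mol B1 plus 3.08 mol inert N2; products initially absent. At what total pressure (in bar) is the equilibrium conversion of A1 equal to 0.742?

Take 0.985 mol A1 as basis and let X be its fractional conversion, so ξ = 0.985X.
Mole table: n_A1 = 0.985 − 0.985X; n_B1 = 2.08 − 0.985X; n_B2 = 0.985X; n_I = 3.08 (inert).
n_T = Σnᵢ = 6.14 − 0.985X.
Kp = p_B2 / (p_A1 p_B1) with p_i = (n_i/n_T)·P.
At X = 0.742: the mole-fraction product g(X) = Π y_i^ν_i = 11.54. Since Kp = g(X)·P^{-1}, P = (g/Kp)^(1/1) = (11.54/8.81)^(1/1) = 1.31 bar.

P = 1.31 bar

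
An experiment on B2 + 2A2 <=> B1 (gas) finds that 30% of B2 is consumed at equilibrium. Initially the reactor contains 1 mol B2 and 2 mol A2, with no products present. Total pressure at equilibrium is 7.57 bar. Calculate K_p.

K_p = 0.022 bar^-2

Basis: 1 mol B2 initially; let X = conversion of B2. Extent ξ = X.
Species balance: n_B2 = 1 − X; n_A2 = 2 − 2X; n_B1 = X.
n_T = Σnᵢ = 3 − 2X.
At X = 0.3: n_B2 = 0.7, n_A2 = 1.4, n_B1 = 0.3, n_T = 2.4.
p_i = (n_i/n_T)·P. K_p = p_B1 / (p_B2 p_A2^2) = 0.022 bar^-2.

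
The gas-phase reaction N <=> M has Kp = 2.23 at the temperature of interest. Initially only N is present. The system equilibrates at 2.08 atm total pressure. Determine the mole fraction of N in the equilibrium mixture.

Basis: 1 mol N initially; let X = conversion of N. Extent ξ = X.
Moles: n_N = 1 − X; n_M = X.
Total moles n_T = 1 (Δν = 0, constant).
With p_i = (n_i/n_T)P, Kp = p_M / (p_N).
Setting this equal to 2.23 and taking the physical root (0 < X < 1) gives X = 0.690.
Then n_N = 0.31, n_T = 1, so y_N = 0.310.

y_N = 0.310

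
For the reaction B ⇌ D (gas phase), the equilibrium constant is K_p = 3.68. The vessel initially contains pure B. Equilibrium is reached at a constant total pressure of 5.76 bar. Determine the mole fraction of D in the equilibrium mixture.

Take 1 mol B as basis and let X be its fractional conversion, so ξ = X.
At extent ξ: n_B = 1 − X; n_D = X.
Total moles n_T = 1 (Δν = 0, constant).
Mole fractions y_i = n_i/n_T; K_p = p_D / (p_B) with p_i = y_i·P.
This yields a degree-1 equation in X; solving on (0,1), X = 0.786.
Then n_D = 0.786, n_T = 1, so y_D = 0.786.

y_D = 0.786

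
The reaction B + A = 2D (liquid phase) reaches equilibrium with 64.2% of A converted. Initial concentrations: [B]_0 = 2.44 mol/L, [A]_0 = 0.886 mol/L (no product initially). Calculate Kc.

Kc = 2.18

Let X = conversion of A.
Concentrations: [B] = 2.44 − 0.886X; [A] = 0.886 − 0.886X; [D] = 1.77X.
At X = 0.642: [B] = 1.87, [A] = 0.317, [D] = 1.14.
Kc = [D]^2 / ([B] [A]) = 2.18.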